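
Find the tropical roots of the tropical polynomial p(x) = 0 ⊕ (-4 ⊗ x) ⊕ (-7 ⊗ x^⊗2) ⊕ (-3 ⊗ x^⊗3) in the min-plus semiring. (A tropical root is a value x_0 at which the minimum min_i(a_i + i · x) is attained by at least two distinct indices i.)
Roots: {-4, 3, 4}

Each tropical root is a break point of the lower envelope of the lines y = a_i + i · x (there are 4 lines, with slopes 0, 1, ..., 3). Only the lines that attain the minimum somewhere contribute to roots; other lines are dominated. Here the surviving (envelope) indices are i = 3, i = 2, i = 1, i = 0.
Intersections between consecutive envelope lines give the roots: for adjacent envelope indices i < j the intersection is x = (a_i − a_j) / (j − i). Reading off the sorted break points: {-4, 3, 4}.
Verification: at each break x_0, at least two indices attain the minimum of min_i(a_i + i · x_0).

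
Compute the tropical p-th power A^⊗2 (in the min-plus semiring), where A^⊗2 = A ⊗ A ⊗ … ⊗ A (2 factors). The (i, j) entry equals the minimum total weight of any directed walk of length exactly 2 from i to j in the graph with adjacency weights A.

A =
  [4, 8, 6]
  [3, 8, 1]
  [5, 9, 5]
A^⊗2 =
  [8, 12, 9]
  [6, 10, 6]
  [9, 13, 10]

Each entry (A^⊗2)_ij equals the minimum over all length-2 walks i = v_0 → v_1 → … → v_2 = j of Σ_t A[v_t][v_{t+1}]. For example, for (i, j) = (0, 2) we minimise over 3 possible intermediate vertex sequences; the minimum is 9, attained along the walk 0 → 1 → 2.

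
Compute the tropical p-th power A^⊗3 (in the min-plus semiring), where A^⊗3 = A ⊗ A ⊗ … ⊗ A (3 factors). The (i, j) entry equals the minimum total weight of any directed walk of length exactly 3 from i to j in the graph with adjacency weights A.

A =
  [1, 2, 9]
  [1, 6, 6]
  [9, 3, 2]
A^⊗3 =
  [3, 4, 9]
  [3, 4, 9]
  [5, 6, 6]

Each entry (A^⊗3)_ij equals the minimum over all length-3 walks i = v_0 → v_1 → … → v_3 = j of Σ_t A[v_t][v_{t+1}]. For example, for (i, j) = (0, 2) we minimise over 9 possible intermediate vertex sequences; the minimum is 9, attained along the walk 0 → 0 → 1 → 2.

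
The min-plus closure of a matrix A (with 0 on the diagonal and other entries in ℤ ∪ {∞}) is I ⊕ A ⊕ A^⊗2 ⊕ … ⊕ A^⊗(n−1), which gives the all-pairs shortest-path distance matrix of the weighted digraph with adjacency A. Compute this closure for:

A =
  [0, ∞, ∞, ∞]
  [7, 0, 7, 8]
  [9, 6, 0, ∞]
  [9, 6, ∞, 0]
Closure =
  [0, ∞, ∞, ∞]
  [7, 0, 7, 8]
  [9, 6, 0, 14]
  [9, 6, 13, 0]

This is the Floyd-Warshall all-pairs shortest-path computation. For each intermediate vertex k = 0, 1, …, 3, update dist[i][j] ← min(dist[i][j], dist[i][k] + dist[k][j]). The final matrix gives, for each (i, j), the minimum total weight of any directed path from i to j (possibly empty when i = j).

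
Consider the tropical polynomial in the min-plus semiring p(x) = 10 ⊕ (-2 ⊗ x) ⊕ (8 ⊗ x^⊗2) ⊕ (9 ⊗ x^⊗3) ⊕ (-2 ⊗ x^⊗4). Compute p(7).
p(7) = 5

A tropical monomial a ⊗ x^⊗i evaluates to a + i · x. Evaluating each term at x = 7:
  Term 0 contributes 10 + 0 · 7 = 10
  Term 1 contributes -2 + 1 · 7 = 5
  Term 2 contributes 8 + 2 · 7 = 22
  Term 3 contributes 9 + 3 · 7 = 30
  Term 4 contributes -2 + 4 · 7 = 26
p(7) = ⊕ of these = min[10, 5, 22, 30, 26] = 5.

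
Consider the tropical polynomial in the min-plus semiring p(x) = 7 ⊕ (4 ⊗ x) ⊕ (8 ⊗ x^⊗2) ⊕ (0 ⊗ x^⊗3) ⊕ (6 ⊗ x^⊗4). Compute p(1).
p(1) = 3

A tropical monomial a ⊗ x^⊗i evaluates to a + i · x. Evaluating each term at x = 1:
  Term 0 contributes 7 + 0 · 1 = 7
  Term 1 contributes 4 + 1 · 1 = 5
  Term 2 contributes 8 + 2 · 1 = 10
  Term 3 contributes 0 + 3 · 1 = 3
  Term 4 contributes 6 + 4 · 1 = 10
p(1) = ⊕ of these = min[7, 5, 10, 3, 10] = 3.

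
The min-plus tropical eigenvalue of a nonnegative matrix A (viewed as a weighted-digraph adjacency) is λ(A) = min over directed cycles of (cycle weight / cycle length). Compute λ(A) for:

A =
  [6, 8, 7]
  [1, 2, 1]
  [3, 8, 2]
λ(A) = 2

Enumerate directed cycles and compute their means (weight / length). Sample:
  cycle 0 → 0: weight = 6, length = 1, mean = 6/1 ≈ 6.000
  cycle 1 → 1: weight = 2, length = 1, mean = 2/1 ≈ 2.000
  cycle 2 → 2: weight = 2, length = 1, mean = 2/1 ≈ 2.000
  cycle 0 → 1 → 0: weight = 9, length = 2, mean = 9/2 ≈ 4.500
  cycle 0 → 2 → 0: weight = 10, length = 2, mean = 10/2 ≈ 5.000
  cycle 1 → 0 → 1: weight = 9, length = 2, mean = 9/2 ≈ 4.500
Minimum mean = 2.000, attained e.g. along the cycle 1 → 1 with weight 2 and length 1. So λ(A) = 2/1 = 2.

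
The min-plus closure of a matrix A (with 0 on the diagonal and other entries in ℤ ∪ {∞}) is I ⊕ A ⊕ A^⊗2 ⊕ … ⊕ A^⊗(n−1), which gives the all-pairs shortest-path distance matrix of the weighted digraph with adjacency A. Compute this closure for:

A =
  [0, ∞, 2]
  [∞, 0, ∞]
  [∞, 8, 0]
Closure =
  [0, 10, 2]
  [∞, 0, ∞]
  [∞, 8, 0]

This is the Floyd-Warshall all-pairs shortest-path computation. For each intermediate vertex k = 0, 1, …, 2, update dist[i][j] ← min(dist[i][j], dist[i][k] + dist[k][j]). The final matrix gives, for each (i, j), the minimum total weight of any directed path from i to j (possibly empty when i = j).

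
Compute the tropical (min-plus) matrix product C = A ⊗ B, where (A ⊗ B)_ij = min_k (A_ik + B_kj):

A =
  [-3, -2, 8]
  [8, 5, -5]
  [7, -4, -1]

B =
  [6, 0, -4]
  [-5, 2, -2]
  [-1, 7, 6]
A ⊗ B =
  [-7, -3, -7]
  [-6, 2, 1]
  [-9, -2, -6]

Apply the min-plus product entry-by-entry:
  C[0][0] = min over k of (A[0][0] + B[0][0] = -3 + 6 = 3, A[0][1] + B[1][0] = -2 + -5 = -7, A[0][2] + B[2][0] = 8 + -1 = 7) = -7 (attained at k = 1)
  C[0][1] = min over k of (A[0][0] + B[0][1] = -3 + 0 = -3, A[0][1] + B[1][1] = -2 + 2 = 0, A[0][2] + B[2][1] = 8 + 7 = 15) = -3 (attained at k = 0)
  C[0][2] = min over k of (A[0][0] + B[0][2] = -3 + -4 = -7, A[0][1] + B[1][2] = -2 + -2 = -4, A[0][2] + B[2][2] = 8 + 6 = 14) = -7 (attained at k = 0)
  C[1][0] = min over k of (A[1][0] + B[0][0] = 8 + 6 = 14, A[1][1] + B[1][0] = 5 + -5 = 0, A[1][2] + B[2][0] = -5 + -1 = -6) = -6 (attained at k = 2)
  C[1][1] = min over k of (A[1][0] + B[0][1] = 8 + 0 = 8, A[1][1] + B[1][1] = 5 + 2 = 7, A[1][2] + B[2][1] = -5 + 7 = 2) = 2 (attained at k = 2)
  C[1][2] = min over k of (A[1][0] + B[0][2] = 8 + -4 = 4, A[1][1] + B[1][2] = 5 + -2 = 3, A[1][2] + B[2][2] = -5 + 6 = 1) = 1 (attained at k = 2)
  C[2][0] = min over k of (A[2][0] + B[0][0] = 7 + 6 = 13, A[2][1] + B[1][0] = -4 + -5 = -9, A[2][2] + B[2][0] = -1 + -1 = -2) = -9 (attained at k = 1)
  C[2][1] = min over k of (A[2][0] + B[0][1] = 7 + 0 = 7, A[2][1] + B[1][1] = -4 + 2 = -2, A[2][2] + B[2][1] = -1 + 7 = 6) = -2 (attained at k = 1)
  C[2][2] = min over k of (A[2][0] + B[0][2] = 7 + -4 = 3, A[2][1] + B[1][2] = -4 + -2 = -6, A[2][2] + B[2][2] = -1 + 6 = 5) = -6 (attained at k = 1)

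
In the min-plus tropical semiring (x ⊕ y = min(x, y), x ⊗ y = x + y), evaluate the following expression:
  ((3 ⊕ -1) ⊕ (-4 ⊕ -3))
((3 ⊕ -1) ⊕ (-4 ⊕ -3)) = -4

Expand innermost to outermost. Recall ⊕ takes the minimum of its arguments and ⊗ takes their sum. Working out the expression ((3 ⊕ -1) ⊕ (-4 ⊕ -3)) gives -4.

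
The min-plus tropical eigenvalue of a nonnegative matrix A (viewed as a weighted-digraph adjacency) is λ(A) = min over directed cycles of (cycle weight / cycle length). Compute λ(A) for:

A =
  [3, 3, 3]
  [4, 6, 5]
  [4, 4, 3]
λ(A) = 3

Enumerate directed cycles and compute their means (weight / length). Sample:
  cycle 0 → 0: weight = 3, length = 1, mean = 3/1 ≈ 3.000
  cycle 1 → 1: weight = 6, length = 1, mean = 6/1 ≈ 6.000
  cycle 2 → 2: weight = 3, length = 1, mean = 3/1 ≈ 3.000
  cycle 0 → 1 → 0: weight = 7, length = 2, mean = 7/2 ≈ 3.500
  cycle 0 → 2 → 0: weight = 7, length = 2, mean = 7/2 ≈ 3.500
  cycle 1 → 0 → 1: weight = 7, length = 2, mean = 7/2 ≈ 3.500
Minimum mean = 3.000, attained e.g. along the cycle 0 → 0 with weight 3 and length 1. So λ(A) = 3/1 = 3.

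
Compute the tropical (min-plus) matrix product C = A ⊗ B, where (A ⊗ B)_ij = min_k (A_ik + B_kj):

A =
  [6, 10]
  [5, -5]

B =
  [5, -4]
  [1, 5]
A ⊗ B =
  [11, 2]
  [-4, 0]

Apply the min-plus product entry-by-entry:
  C[0][0] = min over k of (A[0][0] + B[0][0] = 6 + 5 = 11, A[0][1] + B[1][0] = 10 + 1 = 11) = 11 (attained at k = 0)
  C[0][1] = min over k of (A[0][0] + B[0][1] = 6 + -4 = 2, A[0][1] + B[1][1] = 10 + 5 = 15) = 2 (attained at k = 0)
  C[1][0] = min over k of (A[1][0] + B[0][0] = 5 + 5 = 10, A[1][1] + B[1][0] = -5 + 1 = -4) = -4 (attained at k = 1)
  C[1][1] = min over k of (A[1][0] + B[0][1] = 5 + -4 = 1, A[1][1] + B[1][1] = -5 + 5 = 0) = 0 (attained at k = 1)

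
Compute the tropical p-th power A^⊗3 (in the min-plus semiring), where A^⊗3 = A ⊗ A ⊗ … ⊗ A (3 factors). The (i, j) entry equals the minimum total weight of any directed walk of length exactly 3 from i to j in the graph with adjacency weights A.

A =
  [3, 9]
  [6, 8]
A^⊗3 =
  [9, 15]
  [12, 18]

Each entry (A^⊗3)_ij equals the minimum over all length-3 walks i = v_0 → v_1 → … → v_3 = j of Σ_t A[v_t][v_{t+1}]. For example, for (i, j) = (0, 1) we minimise over 4 possible intermediate vertex sequences; the minimum is 15, attained along the walk 0 → 0 → 0 → 1.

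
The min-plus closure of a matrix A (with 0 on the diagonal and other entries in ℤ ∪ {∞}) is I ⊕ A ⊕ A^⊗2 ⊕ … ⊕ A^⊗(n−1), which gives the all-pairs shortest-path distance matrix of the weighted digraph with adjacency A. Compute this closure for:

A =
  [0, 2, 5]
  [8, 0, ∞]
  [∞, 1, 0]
Closure =
  [0, 2, 5]
  [8, 0, 13]
  [9, 1, 0]

This is the Floyd-Warshall all-pairs shortest-path computation. For each intermediate vertex k = 0, 1, …, 2, update dist[i][j] ← min(dist[i][j], dist[i][k] + dist[k][j]). The final matrix gives, for each (i, j), the minimum total weight of any directed path from i to j (possibly empty when i = j).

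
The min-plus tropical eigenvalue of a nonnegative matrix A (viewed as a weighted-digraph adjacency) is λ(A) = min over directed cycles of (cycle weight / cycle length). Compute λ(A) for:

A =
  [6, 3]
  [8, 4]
λ(A) = 4

Enumerate directed cycles and compute their means (weight / length). Sample:
  cycle 0 → 0: weight = 6, length = 1, mean = 6/1 ≈ 6.000
  cycle 1 → 1: weight = 4, length = 1, mean = 4/1 ≈ 4.000
  cycle 0 → 1 → 0: weight = 11, length = 2, mean = 11/2 ≈ 5.500
  cycle 1 → 0 → 1: weight = 11, length = 2, mean = 11/2 ≈ 5.500
Minimum mean = 4.000, attained e.g. along the cycle 1 → 1 with weight 4 and length 1. So λ(A) = 4/1 = 4.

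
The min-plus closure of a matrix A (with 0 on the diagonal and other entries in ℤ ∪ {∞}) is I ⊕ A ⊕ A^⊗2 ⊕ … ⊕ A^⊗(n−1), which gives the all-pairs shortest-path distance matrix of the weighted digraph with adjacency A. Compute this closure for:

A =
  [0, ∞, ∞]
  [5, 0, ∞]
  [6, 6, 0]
Closure =
  [0, ∞, ∞]
  [5, 0, ∞]
  [6, 6, 0]

This is the Floyd-Warshall all-pairs shortest-path computation. For each intermediate vertex k = 0, 1, …, 2, update dist[i][j] ← min(dist[i][j], dist[i][k] + dist[k][j]). The final matrix gives, for each (i, j), the minimum total weight of any directed path from i to j (possibly empty when i = j).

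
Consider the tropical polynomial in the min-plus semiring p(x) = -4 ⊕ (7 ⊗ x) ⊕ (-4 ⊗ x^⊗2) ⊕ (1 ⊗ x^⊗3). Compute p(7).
p(7) = -4

A tropical monomial a ⊗ x^⊗i evaluates to a + i · x. Evaluating each term at x = 7:
  Term 0 contributes -4 + 0 · 7 = -4
  Term 1 contributes 7 + 1 · 7 = 14
  Term 2 contributes -4 + 2 · 7 = 10
  Term 3 contributes 1 + 3 · 7 = 22
p(7) = ⊕ of these = min[-4, 14, 10, 22] = -4.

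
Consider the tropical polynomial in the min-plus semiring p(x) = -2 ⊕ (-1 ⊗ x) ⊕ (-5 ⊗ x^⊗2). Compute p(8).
p(8) = -2

A tropical monomial a ⊗ x^⊗i evaluates to a + i · x. Evaluating each term at x = 8:
  Term 0 contributes -2 + 0 · 8 = -2
  Term 1 contributes -1 + 1 · 8 = 7
  Term 2 contributes -5 + 2 · 8 = 11
p(8) = ⊕ of these = min[-2, 7, 11] = -2.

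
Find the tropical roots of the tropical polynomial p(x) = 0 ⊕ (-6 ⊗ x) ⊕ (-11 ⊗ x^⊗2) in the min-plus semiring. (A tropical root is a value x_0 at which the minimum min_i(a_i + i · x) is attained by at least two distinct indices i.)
Roots: {5, 6}

Each tropical root is a break point of the lower envelope of the lines y = a_i + i · x (there are 3 lines, with slopes 0, 1, ..., 2). Only the lines that attain the minimum somewhere contribute to roots; other lines are dominated. Here the surviving (envelope) indices are i = 2, i = 1, i = 0.
Intersections between consecutive envelope lines give the roots: for adjacent envelope indices i < j the intersection is x = (a_i − a_j) / (j − i). Reading off the sorted break points: {5, 6}.
Verification: at each break x_0, at least two indices attain the minimum of min_i(a_i + i · x_0).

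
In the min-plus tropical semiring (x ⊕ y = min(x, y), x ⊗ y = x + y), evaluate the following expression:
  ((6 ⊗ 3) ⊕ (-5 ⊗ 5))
((6 ⊗ 3) ⊕ (-5 ⊗ 5)) = 0

Expand innermost to outermost. Recall ⊕ takes the minimum of its arguments and ⊗ takes their sum. Working out the expression ((6 ⊗ 3) ⊕ (-5 ⊗ 5)) gives 0.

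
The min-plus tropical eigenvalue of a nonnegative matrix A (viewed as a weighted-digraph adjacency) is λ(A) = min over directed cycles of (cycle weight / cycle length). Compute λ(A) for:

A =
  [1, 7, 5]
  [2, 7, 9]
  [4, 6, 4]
λ(A) = 1

Enumerate directed cycles and compute their means (weight / length). Sample:
  cycle 0 → 0: weight = 1, length = 1, mean = 1/1 ≈ 1.000
  cycle 1 → 1: weight = 7, length = 1, mean = 7/1 ≈ 7.000
  cycle 2 → 2: weight = 4, length = 1, mean = 4/1 ≈ 4.000
  cycle 0 → 1 → 0: weight = 9, length = 2, mean = 9/2 ≈ 4.500
  cycle 0 → 2 → 0: weight = 9, length = 2, mean = 9/2 ≈ 4.500
  cycle 1 → 0 → 1: weight = 9, length = 2, mean = 9/2 ≈ 4.500
Minimum mean = 1.000, attained e.g. along the cycle 0 → 0 with weight 1 and length 1. So λ(A) = 1/1 = 1.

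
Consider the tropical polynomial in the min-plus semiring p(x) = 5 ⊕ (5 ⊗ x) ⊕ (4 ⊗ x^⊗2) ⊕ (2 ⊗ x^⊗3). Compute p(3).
p(3) = 5

A tropical monomial a ⊗ x^⊗i evaluates to a + i · x. Evaluating each term at x = 3:
  Term 0 contributes 5 + 0 · 3 = 5
  Term 1 contributes 5 + 1 · 3 = 8
  Term 2 contributes 4 + 2 · 3 = 10
  Term 3 contributes 2 + 3 · 3 = 11
p(3) = ⊕ of these = min[5, 8, 10, 11] = 5.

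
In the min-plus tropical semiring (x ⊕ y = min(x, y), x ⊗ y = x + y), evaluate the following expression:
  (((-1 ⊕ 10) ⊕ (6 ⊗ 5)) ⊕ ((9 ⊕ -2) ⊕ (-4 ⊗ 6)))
(((-1 ⊕ 10) ⊕ (6 ⊗ 5)) ⊕ ((9 ⊕ -2) ⊕ (-4 ⊗ 6))) = -2

Expand innermost to outermost. Recall ⊕ takes the minimum of its arguments and ⊗ takes their sum. Working out the expression (((-1 ⊕ 10) ⊕ (6 ⊗ 5)) ⊕ ((9 ⊕ -2) ⊕ (-4 ⊗ 6))) gives -2.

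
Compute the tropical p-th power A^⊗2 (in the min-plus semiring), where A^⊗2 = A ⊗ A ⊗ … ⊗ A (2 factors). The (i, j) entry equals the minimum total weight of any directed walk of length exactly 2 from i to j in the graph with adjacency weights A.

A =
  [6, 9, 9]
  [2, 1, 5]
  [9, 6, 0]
A^⊗2 =
  [11, 10, 9]
  [3, 2, 5]
  [8, 6, 0]

Each entry (A^⊗2)_ij equals the minimum over all length-2 walks i = v_0 → v_1 → … → v_2 = j of Σ_t A[v_t][v_{t+1}]. For example, for (i, j) = (0, 2) we minimise over 3 possible intermediate vertex sequences; the minimum is 9, attained along the walk 0 → 2 → 2.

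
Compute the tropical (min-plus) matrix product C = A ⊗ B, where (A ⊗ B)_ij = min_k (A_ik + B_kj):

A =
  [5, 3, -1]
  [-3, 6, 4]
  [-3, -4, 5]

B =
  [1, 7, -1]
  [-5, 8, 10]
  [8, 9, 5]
A ⊗ B =
  [-2, 8, 4]
  [-2, 4, -4]
  [-9, 4, -4]

Apply the min-plus product entry-by-entry:
  C[0][0] = min over k of (A[0][0] + B[0][0] = 5 + 1 = 6, A[0][1] + B[1][0] = 3 + -5 = -2, A[0][2] + B[2][0] = -1 + 8 = 7) = -2 (attained at k = 1)
  C[0][1] = min over k of (A[0][0] + B[0][1] = 5 + 7 = 12, A[0][1] + B[1][1] = 3 + 8 = 11, A[0][2] + B[2][1] = -1 + 9 = 8) = 8 (attained at k = 2)
  C[0][2] = min over k of (A[0][0] + B[0][2] = 5 + -1 = 4, A[0][1] + B[1][2] = 3 + 10 = 13, A[0][2] + B[2][2] = -1 + 5 = 4) = 4 (attained at k = 0)
  C[1][0] = min over k of (A[1][0] + B[0][0] = -3 + 1 = -2, A[1][1] + B[1][0] = 6 + -5 = 1, A[1][2] + B[2][0] = 4 + 8 = 12) = -2 (attained at k = 0)
  C[1][1] = min over k of (A[1][0] + B[0][1] = -3 + 7 = 4, A[1][1] + B[1][1] = 6 + 8 = 14, A[1][2] + B[2][1] = 4 + 9 = 13) = 4 (attained at k = 0)
  C[1][2] = min over k of (A[1][0] + B[0][2] = -3 + -1 = -4, A[1][1] + B[1][2] = 6 + 10 = 16, A[1][2] + B[2][2] = 4 + 5 = 9) = -4 (attained at k = 0)
  C[2][0] = min over k of (A[2][0] + B[0][0] = -3 + 1 = -2, A[2][1] + B[1][0] = -4 + -5 = -9, A[2][2] + B[2][0] = 5 + 8 = 13) = -9 (attained at k = 1)
  C[2][1] = min over k of (A[2][0] + B[0][1] = -3 + 7 = 4, A[2][1] + B[1][1] = -4 + 8 = 4, A[2][2] + B[2][1] = 5 + 9 = 14) = 4 (attained at k = 0)
  C[2][2] = min over k of (A[2][0] + B[0][2] = -3 + -1 = -4, A[2][1] + B[1][2] = -4 + 10 = 6, A[2][2] + B[2][2] = 5 + 5 = 10) = -4 (attained at k = 0)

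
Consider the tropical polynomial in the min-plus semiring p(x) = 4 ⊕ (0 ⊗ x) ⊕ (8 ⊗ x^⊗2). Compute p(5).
p(5) = 4

A tropical monomial a ⊗ x^⊗i evaluates to a + i · x. Evaluating each term at x = 5:
  Term 0 contributes 4 + 0 · 5 = 4
  Term 1 contributes 0 + 1 · 5 = 5
  Term 2 contributes 8 + 2 · 5 = 18
p(5) = ⊕ of these = min[4, 5, 18] = 4.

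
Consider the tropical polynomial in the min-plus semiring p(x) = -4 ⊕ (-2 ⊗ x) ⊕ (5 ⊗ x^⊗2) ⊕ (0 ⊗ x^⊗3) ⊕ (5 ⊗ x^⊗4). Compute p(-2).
p(-2) = -6

A tropical monomial a ⊗ x^⊗i evaluates to a + i · x. Evaluating each term at x = -2:
  Term 0 contributes -4 + 0 · -2 = -4
  Term 1 contributes -2 + 1 · -2 = -4
  Term 2 contributes 5 + 2 · -2 = 1
  Term 3 contributes 0 + 3 · -2 = -6
  Term 4 contributes 5 + 4 · -2 = -3
p(-2) = ⊕ of these = min[-4, -4, 1, -6, -3] = -6.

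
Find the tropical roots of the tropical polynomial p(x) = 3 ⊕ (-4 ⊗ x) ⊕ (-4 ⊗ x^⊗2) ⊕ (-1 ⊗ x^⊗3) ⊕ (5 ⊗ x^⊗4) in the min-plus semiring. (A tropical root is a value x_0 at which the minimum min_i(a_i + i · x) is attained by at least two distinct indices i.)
Roots: {-6, -3, 0, 7}

Each tropical root is a break point of the lower envelope of the lines y = a_i + i · x (there are 5 lines, with slopes 0, 1, ..., 4). Only the lines that attain the minimum somewhere contribute to roots; other lines are dominated. Here the surviving (envelope) indices are i = 4, i = 3, i = 2, i = 1, i = 0.
Intersections between consecutive envelope lines give the roots: for adjacent envelope indices i < j the intersection is x = (a_i − a_j) / (j − i). Reading off the sorted break points: {-6, -3, 0, 7}.
Verification: at each break x_0, at least two indices attain the minimum of min_i(a_i + i · x_0).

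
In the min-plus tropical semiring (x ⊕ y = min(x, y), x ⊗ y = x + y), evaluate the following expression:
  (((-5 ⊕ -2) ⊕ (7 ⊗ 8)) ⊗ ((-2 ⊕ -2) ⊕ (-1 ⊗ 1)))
(((-5 ⊕ -2) ⊕ (7 ⊗ 8)) ⊗ ((-2 ⊕ -2) ⊕ (-1 ⊗ 1))) = -7

Expand innermost to outermost. Recall ⊕ takes the minimum of its arguments and ⊗ takes their sum. Working out the expression (((-5 ⊕ -2) ⊕ (7 ⊗ 8)) ⊗ ((-2 ⊕ -2) ⊕ (-1 ⊗ 1))) gives -7.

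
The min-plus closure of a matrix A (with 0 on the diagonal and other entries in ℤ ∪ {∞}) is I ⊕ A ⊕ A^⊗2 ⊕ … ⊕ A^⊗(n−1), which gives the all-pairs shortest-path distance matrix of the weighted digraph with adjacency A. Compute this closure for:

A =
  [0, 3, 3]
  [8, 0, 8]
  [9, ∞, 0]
Closure =
  [0, 3, 3]
  [8, 0, 8]
  [9, 12, 0]

This is the Floyd-Warshall all-pairs shortest-path computation. For each intermediate vertex k = 0, 1, …, 2, update dist[i][j] ← min(dist[i][j], dist[i][k] + dist[k][j]). The final matrix gives, for each (i, j), the minimum total weight of any directed path from i to j (possibly empty when i = j).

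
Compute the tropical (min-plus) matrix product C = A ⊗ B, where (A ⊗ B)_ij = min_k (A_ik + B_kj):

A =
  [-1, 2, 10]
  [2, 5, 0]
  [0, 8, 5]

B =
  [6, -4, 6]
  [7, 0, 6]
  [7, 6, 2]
A ⊗ B =
  [5, -5, 5]
  [7, -2, 2]
  [6, -4, 6]

Apply the min-plus product entry-by-entry:
  C[0][0] = min over k of (A[0][0] + B[0][0] = -1 + 6 = 5, A[0][1] + B[1][0] = 2 + 7 = 9, A[0][2] + B[2][0] = 10 + 7 = 17) = 5 (attained at k = 0)
  C[0][1] = min over k of (A[0][0] + B[0][1] = -1 + -4 = -5, A[0][1] + B[1][1] = 2 + 0 = 2, A[0][2] + B[2][1] = 10 + 6 = 16) = -5 (attained at k = 0)
  C[0][2] = min over k of (A[0][0] + B[0][2] = -1 + 6 = 5, A[0][1] + B[1][2] = 2 + 6 = 8, A[0][2] + B[2][2] = 10 + 2 = 12) = 5 (attained at k = 0)
  C[1][0] = min over k of (A[1][0] + B[0][0] = 2 + 6 = 8, A[1][1] + B[1][0] = 5 + 7 = 12, A[1][2] + B[2][0] = 0 + 7 = 7) = 7 (attained at k = 2)
  C[1][1] = min over k of (A[1][0] + B[0][1] = 2 + -4 = -2, A[1][1] + B[1][1] = 5 + 0 = 5, A[1][2] + B[2][1] = 0 + 6 = 6) = -2 (attained at k = 0)
  C[1][2] = min over k of (A[1][0] + B[0][2] = 2 + 6 = 8, A[1][1] + B[1][2] = 5 + 6 = 11, A[1][2] + B[2][2] = 0 + 2 = 2) = 2 (attained at k = 2)
  C[2][0] = min over k of (A[2][0] + B[0][0] = 0 + 6 = 6, A[2][1] + B[1][0] = 8 + 7 = 15, A[2][2] + B[2][0] = 5 + 7 = 12) = 6 (attained at k = 0)
  C[2][1] = min over k of (A[2][0] + B[0][1] = 0 + -4 = -4, A[2][1] + B[1][1] = 8 + 0 = 8, A[2][2] + B[2][1] = 5 + 6 = 11) = -4 (attained at k = 0)
  C[2][2] = min over k of (A[2][0] + B[0][2] = 0 + 6 = 6, A[2][1] + B[1][2] = 8 + 6 = 14, A[2][2] + B[2][2] = 5 + 2 = 7) = 6 (attained at k = 0)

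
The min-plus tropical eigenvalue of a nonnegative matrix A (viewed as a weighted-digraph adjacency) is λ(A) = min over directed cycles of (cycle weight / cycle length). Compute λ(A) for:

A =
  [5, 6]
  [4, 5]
λ(A) = 5

Enumerate directed cycles and compute their means (weight / length). Sample:
  cycle 0 → 0: weight = 5, length = 1, mean = 5/1 ≈ 5.000
  cycle 1 → 1: weight = 5, length = 1, mean = 5/1 ≈ 5.000
  cycle 0 → 1 → 0: weight = 10, length = 2, mean = 10/2 ≈ 5.000
  cycle 1 → 0 → 1: weight = 10, length = 2, mean = 10/2 ≈ 5.000
Minimum mean = 5.000, attained e.g. along the cycle 0 → 0 with weight 5 and length 1. So λ(A) = 5/1 = 5.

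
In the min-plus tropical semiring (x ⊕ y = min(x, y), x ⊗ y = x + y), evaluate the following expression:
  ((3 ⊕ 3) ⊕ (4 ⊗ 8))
((3 ⊕ 3) ⊕ (4 ⊗ 8)) = 3

Expand innermost to outermost. Recall ⊕ takes the minimum of its arguments and ⊗ takes their sum. Working out the expression ((3 ⊕ 3) ⊕ (4 ⊗ 8)) gives 3.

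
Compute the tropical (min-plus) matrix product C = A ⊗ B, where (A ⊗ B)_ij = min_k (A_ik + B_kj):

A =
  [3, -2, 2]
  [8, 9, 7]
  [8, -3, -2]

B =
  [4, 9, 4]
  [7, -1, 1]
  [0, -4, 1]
A ⊗ B =
  [2, -3, -1]
  [7, 3, 8]
  [-2, -6, -2]

Apply the min-plus product entry-by-entry:
  C[0][0] = min over k of (A[0][0] + B[0][0] = 3 + 4 = 7, A[0][1] + B[1][0] = -2 + 7 = 5, A[0][2] + B[2][0] = 2 + 0 = 2) = 2 (attained at k = 2)
  C[0][1] = min over k of (A[0][0] + B[0][1] = 3 + 9 = 12, A[0][1] + B[1][1] = -2 + -1 = -3, A[0][2] + B[2][1] = 2 + -4 = -2) = -3 (attained at k = 1)
  C[0][2] = min over k of (A[0][0] + B[0][2] = 3 + 4 = 7, A[0][1] + B[1][2] = -2 + 1 = -1, A[0][2] + B[2][2] = 2 + 1 = 3) = -1 (attained at k = 1)
  C[1][0] = min over k of (A[1][0] + B[0][0] = 8 + 4 = 12, A[1][1] + B[1][0] = 9 + 7 = 16, A[1][2] + B[2][0] = 7 + 0 = 7) = 7 (attained at k = 2)
  C[1][1] = min over k of (A[1][0] + B[0][1] = 8 + 9 = 17, A[1][1] + B[1][1] = 9 + -1 = 8, A[1][2] + B[2][1] = 7 + -4 = 3) = 3 (attained at k = 2)
  C[1][2] = min over k of (A[1][0] + B[0][2] = 8 + 4 = 12, A[1][1] + B[1][2] = 9 + 1 = 10, A[1][2] + B[2][2] = 7 + 1 = 8) = 8 (attained at k = 2)
  C[2][0] = min over k of (A[2][0] + B[0][0] = 8 + 4 = 12, A[2][1] + B[1][0] = -3 + 7 = 4, A[2][2] + B[2][0] = -2 + 0 = -2) = -2 (attained at k = 2)
  C[2][1] = min over k of (A[2][0] + B[0][1] = 8 + 9 = 17, A[2][1] + B[1][1] = -3 + -1 = -4, A[2][2] + B[2][1] = -2 + -4 = -6) = -6 (attained at k = 2)
  C[2][2] = min over k of (A[2][0] + B[0][2] = 8 + 4 = 12, A[2][1] + B[1][2] = -3 + 1 = -2, A[2][2] + B[2][2] = -2 + 1 = -1) = -2 (attained at k = 1)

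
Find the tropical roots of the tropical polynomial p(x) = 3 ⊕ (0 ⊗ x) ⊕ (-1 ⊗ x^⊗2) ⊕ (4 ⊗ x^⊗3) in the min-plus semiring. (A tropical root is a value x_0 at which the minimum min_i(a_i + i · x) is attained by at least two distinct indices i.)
Roots: {-5, 1, 3}

Each tropical root is a break point of the lower envelope of the lines y = a_i + i · x (there are 4 lines, with slopes 0, 1, ..., 3). Only the lines that attain the minimum somewhere contribute to roots; other lines are dominated. Here the surviving (envelope) indices are i = 3, i = 2, i = 1, i = 0.
Intersections between consecutive envelope lines give the roots: for adjacent envelope indices i < j the intersection is x = (a_i − a_j) / (j − i). Reading off the sorted break points: {-5, 1, 3}.
Verification: at each break x_0, at least two indices attain the minimum of min_i(a_i + i · x_0).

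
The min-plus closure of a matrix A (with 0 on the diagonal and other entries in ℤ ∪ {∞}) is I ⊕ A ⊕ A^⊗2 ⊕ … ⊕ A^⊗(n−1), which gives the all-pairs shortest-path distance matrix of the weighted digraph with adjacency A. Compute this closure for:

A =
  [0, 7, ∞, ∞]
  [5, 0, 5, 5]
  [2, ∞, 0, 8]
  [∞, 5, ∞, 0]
Closure =
  [0, 7, 12, 12]
  [5, 0, 5, 5]
  [2, 9, 0, 8]
  [10, 5, 10, 0]

This is the Floyd-Warshall all-pairs shortest-path computation. For each intermediate vertex k = 0, 1, …, 3, update dist[i][j] ← min(dist[i][j], dist[i][k] + dist[k][j]). The final matrix gives, for each (i, j), the minimum total weight of any directed path from i to j (possibly empty when i = j).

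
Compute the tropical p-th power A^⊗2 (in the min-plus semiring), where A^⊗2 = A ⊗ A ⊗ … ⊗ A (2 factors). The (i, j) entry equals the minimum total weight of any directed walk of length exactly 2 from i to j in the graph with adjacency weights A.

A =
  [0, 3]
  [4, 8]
A^⊗2 =
  [0, 3]
  [4, 7]

Each entry (A^⊗2)_ij equals the minimum over all length-2 walks i = v_0 → v_1 → … → v_2 = j of Σ_t A[v_t][v_{t+1}]. For example, for (i, j) = (0, 1) we minimise over 2 possible intermediate vertex sequences; the minimum is 3, attained along the walk 0 → 0 → 1.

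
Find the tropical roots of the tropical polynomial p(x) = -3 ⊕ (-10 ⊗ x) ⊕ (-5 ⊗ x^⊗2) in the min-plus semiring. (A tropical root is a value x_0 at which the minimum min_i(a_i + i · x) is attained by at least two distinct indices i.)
Roots: {-5, 7}

Each tropical root is a break point of the lower envelope of the lines y = a_i + i · x (there are 3 lines, with slopes 0, 1, ..., 2). Only the lines that attain the minimum somewhere contribute to roots; other lines are dominated. Here the surviving (envelope) indices are i = 2, i = 1, i = 0.
Intersections between consecutive envelope lines give the roots: for adjacent envelope indices i < j the intersection is x = (a_i − a_j) / (j − i). Reading off the sorted break points: {-5, 7}.
Verification: at each break x_0, at least two indices attain the minimum of min_i(a_i + i · x_0).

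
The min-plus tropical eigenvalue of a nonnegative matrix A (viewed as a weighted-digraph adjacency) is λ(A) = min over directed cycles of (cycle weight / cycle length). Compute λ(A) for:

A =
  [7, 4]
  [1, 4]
λ(A) = 5/2

Enumerate directed cycles and compute their means (weight / length). Sample:
  cycle 0 → 0: weight = 7, length = 1, mean = 7/1 ≈ 7.000
  cycle 1 → 1: weight = 4, length = 1, mean = 4/1 ≈ 4.000
  cycle 0 → 1 → 0: weight = 5, length = 2, mean = 5/2 ≈ 2.500
  cycle 1 → 0 → 1: weight = 5, length = 2, mean = 5/2 ≈ 2.500
Minimum mean = 2.500, attained e.g. along the cycle 0 → 1 → 0 with weight 5 and length 2. So λ(A) = 5/2 = 5/2.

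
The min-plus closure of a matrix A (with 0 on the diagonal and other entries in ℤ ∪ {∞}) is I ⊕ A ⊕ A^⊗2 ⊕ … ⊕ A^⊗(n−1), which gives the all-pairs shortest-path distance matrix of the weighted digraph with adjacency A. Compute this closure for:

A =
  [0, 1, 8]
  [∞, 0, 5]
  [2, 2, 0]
Closure =
  [0, 1, 6]
  [7, 0, 5]
  [2, 2, 0]

This is the Floyd-Warshall all-pairs shortest-path computation. For each intermediate vertex k = 0, 1, …, 2, update dist[i][j] ← min(dist[i][j], dist[i][k] + dist[k][j]). The final matrix gives, for each (i, j), the minimum total weight of any directed path from i to j (possibly empty when i = j).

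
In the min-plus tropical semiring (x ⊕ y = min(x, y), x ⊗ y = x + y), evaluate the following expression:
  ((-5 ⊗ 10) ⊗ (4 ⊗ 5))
((-5 ⊗ 10) ⊗ (4 ⊗ 5)) = 14

Expand innermost to outermost. Recall ⊕ takes the minimum of its arguments and ⊗ takes their sum. Working out the expression ((-5 ⊗ 10) ⊗ (4 ⊗ 5)) gives 14.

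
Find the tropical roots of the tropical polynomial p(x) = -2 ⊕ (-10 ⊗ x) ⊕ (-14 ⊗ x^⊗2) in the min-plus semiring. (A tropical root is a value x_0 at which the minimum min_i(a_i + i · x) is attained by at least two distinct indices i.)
Roots: {4, 8}

Each tropical root is a break point of the lower envelope of the lines y = a_i + i · x (there are 3 lines, with slopes 0, 1, ..., 2). Only the lines that attain the minimum somewhere contribute to roots; other lines are dominated. Here the surviving (envelope) indices are i = 2, i = 1, i = 0.
Intersections between consecutive envelope lines give the roots: for adjacent envelope indices i < j the intersection is x = (a_i − a_j) / (j − i). Reading off the sorted break points: {4, 8}.
Verification: at each break x_0, at least two indices attain the minimum of min_i(a_i + i · x_0).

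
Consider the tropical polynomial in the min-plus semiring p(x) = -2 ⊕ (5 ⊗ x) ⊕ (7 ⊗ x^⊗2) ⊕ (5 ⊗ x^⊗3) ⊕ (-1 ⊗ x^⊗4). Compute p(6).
p(6) = -2

A tropical monomial a ⊗ x^⊗i evaluates to a + i · x. Evaluating each term at x = 6:
  Term 0 contributes -2 + 0 · 6 = -2
  Term 1 contributes 5 + 1 · 6 = 11
  Term 2 contributes 7 + 2 · 6 = 19
  Term 3 contributes 5 + 3 · 6 = 23
  Term 4 contributes -1 + 4 · 6 = 23
p(6) = ⊕ of these = min[-2, 11, 19, 23, 23] = -2.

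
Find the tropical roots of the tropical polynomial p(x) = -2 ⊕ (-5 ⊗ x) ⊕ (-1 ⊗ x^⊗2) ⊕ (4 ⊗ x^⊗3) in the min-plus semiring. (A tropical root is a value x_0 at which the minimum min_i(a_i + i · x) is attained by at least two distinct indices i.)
Roots: {-5, -4, 3}

Each tropical root is a break point of the lower envelope of the lines y = a_i + i · x (there are 4 lines, with slopes 0, 1, ..., 3). Only the lines that attain the minimum somewhere contribute to roots; other lines are dominated. Here the surviving (envelope) indices are i = 3, i = 2, i = 1, i = 0.
Intersections between consecutive envelope lines give the roots: for adjacent envelope indices i < j the intersection is x = (a_i − a_j) / (j − i). Reading off the sorted break points: {-5, -4, 3}.
Verification: at each break x_0, at least two indices attain the minimum of min_i(a_i + i · x_0).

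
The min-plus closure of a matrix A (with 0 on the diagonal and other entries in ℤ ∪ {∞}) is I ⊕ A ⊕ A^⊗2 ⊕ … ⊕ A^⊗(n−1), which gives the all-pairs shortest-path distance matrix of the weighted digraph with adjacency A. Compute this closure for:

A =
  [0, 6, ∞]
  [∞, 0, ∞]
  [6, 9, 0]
Closure =
  [0, 6, ∞]
  [∞, 0, ∞]
  [6, 9, 0]

This is the Floyd-Warshall all-pairs shortest-path computation. For each intermediate vertex k = 0, 1, …, 2, update dist[i][j] ← min(dist[i][j], dist[i][k] + dist[k][j]). The final matrix gives, for each (i, j), the minimum total weight of any directed path from i to j (possibly empty when i = j).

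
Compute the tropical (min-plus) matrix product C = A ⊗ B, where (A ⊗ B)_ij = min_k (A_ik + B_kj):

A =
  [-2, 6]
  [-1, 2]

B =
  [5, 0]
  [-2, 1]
A ⊗ B =
  [3, -2]
  [0, -1]

Apply the min-plus product entry-by-entry:
  C[0][0] = min over k of (A[0][0] + B[0][0] = -2 + 5 = 3, A[0][1] + B[1][0] = 6 + -2 = 4) = 3 (attained at k = 0)
  C[0][1] = min over k of (A[0][0] + B[0][1] = -2 + 0 = -2, A[0][1] + B[1][1] = 6 + 1 = 7) = -2 (attained at k = 0)
  C[1][0] = min over k of (A[1][0] + B[0][0] = -1 + 5 = 4, A[1][1] + B[1][0] = 2 + -2 = 0) = 0 (attained at k = 1)
  C[1][1] = min over k of (A[1][0] + B[0][1] = -1 + 0 = -1, A[1][1] + B[1][1] = 2 + 1 = 3) = -1 (attained at k = 0)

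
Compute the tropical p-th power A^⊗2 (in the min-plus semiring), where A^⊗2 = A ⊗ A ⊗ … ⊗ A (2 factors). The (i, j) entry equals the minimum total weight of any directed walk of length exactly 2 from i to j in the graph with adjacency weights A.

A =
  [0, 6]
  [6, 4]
A^⊗2 =
  [0, 6]
  [6, 8]

Each entry (A^⊗2)_ij equals the minimum over all length-2 walks i = v_0 → v_1 → … → v_2 = j of Σ_t A[v_t][v_{t+1}]. For example, for (i, j) = (0, 1) we minimise over 2 possible intermediate vertex sequences; the minimum is 6, attained along the walk 0 → 0 → 1.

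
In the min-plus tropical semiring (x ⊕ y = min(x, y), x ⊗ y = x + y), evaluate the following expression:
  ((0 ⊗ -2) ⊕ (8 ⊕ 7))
((0 ⊗ -2) ⊕ (8 ⊕ 7)) = -2

Expand innermost to outermost. Recall ⊕ takes the minimum of its arguments and ⊗ takes their sum. Working out the expression ((0 ⊗ -2) ⊕ (8 ⊕ 7)) gives -2.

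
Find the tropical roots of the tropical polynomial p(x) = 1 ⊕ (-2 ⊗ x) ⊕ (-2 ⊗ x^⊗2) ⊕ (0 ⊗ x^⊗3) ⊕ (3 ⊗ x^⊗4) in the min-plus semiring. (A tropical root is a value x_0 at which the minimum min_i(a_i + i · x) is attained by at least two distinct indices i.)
Roots: {-3, -2, 0, 3}

Each tropical root is a break point of the lower envelope of the lines y = a_i + i · x (there are 5 lines, with slopes 0, 1, ..., 4). Only the lines that attain the minimum somewhere contribute to roots; other lines are dominated. Here the surviving (envelope) indices are i = 4, i = 3, i = 2, i = 1, i = 0.
Intersections between consecutive envelope lines give the roots: for adjacent envelope indices i < j the intersection is x = (a_i − a_j) / (j − i). Reading off the sorted break points: {-3, -2, 0, 3}.
Verification: at each break x_0, at least two indices attain the minimum of min_i(a_i + i · x_0).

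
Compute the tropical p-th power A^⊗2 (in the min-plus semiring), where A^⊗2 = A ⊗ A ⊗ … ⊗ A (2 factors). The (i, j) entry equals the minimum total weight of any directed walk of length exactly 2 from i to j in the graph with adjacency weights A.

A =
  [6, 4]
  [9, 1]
A^⊗2 =
  [12, 5]
  [10, 2]

Each entry (A^⊗2)_ij equals the minimum over all length-2 walks i = v_0 → v_1 → … → v_2 = j of Σ_t A[v_t][v_{t+1}]. For example, for (i, j) = (0, 1) we minimise over 2 possible intermediate vertex sequences; the minimum is 5, attained along the walk 0 → 1 → 1.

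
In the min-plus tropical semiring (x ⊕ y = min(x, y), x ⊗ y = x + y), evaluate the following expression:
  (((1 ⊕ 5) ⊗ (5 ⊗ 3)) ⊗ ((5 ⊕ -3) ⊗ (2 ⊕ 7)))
(((1 ⊕ 5) ⊗ (5 ⊗ 3)) ⊗ ((5 ⊕ -3) ⊗ (2 ⊕ 7))) = 8

Expand innermost to outermost. Recall ⊕ takes the minimum of its arguments and ⊗ takes their sum. Working out the expression (((1 ⊕ 5) ⊗ (5 ⊗ 3)) ⊗ ((5 ⊕ -3) ⊗ (2 ⊕ 7))) gives 8.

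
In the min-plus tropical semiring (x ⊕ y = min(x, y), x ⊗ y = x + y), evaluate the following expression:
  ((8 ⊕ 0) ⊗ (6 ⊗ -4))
((8 ⊕ 0) ⊗ (6 ⊗ -4)) = 2

Expand innermost to outermost. Recall ⊕ takes the minimum of its arguments and ⊗ takes their sum. Working out the expression ((8 ⊕ 0) ⊗ (6 ⊗ -4)) gives 2.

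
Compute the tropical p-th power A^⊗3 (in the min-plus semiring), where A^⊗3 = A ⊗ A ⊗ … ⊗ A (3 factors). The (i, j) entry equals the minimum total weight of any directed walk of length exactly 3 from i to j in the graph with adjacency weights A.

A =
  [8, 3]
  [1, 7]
A^⊗3 =
  [11, 7]
  [5, 11]

Each entry (A^⊗3)_ij equals the minimum over all length-3 walks i = v_0 → v_1 → … → v_3 = j of Σ_t A[v_t][v_{t+1}]. For example, for (i, j) = (0, 1) we minimise over 4 possible intermediate vertex sequences; the minimum is 7, attained along the walk 0 → 1 → 0 → 1.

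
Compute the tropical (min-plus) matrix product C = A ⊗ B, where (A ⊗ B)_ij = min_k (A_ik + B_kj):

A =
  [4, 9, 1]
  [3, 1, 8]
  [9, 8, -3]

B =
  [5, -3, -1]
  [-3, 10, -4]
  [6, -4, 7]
A ⊗ B =
  [6, -3, 3]
  [-2, 0, -3]
  [3, -7, 4]

Apply the min-plus product entry-by-entry:
  C[0][0] = min over k of (A[0][0] + B[0][0] = 4 + 5 = 9, A[0][1] + B[1][0] = 9 + -3 = 6, A[0][2] + B[2][0] = 1 + 6 = 7) = 6 (attained at k = 1)
  C[0][1] = min over k of (A[0][0] + B[0][1] = 4 + -3 = 1, A[0][1] + B[1][1] = 9 + 10 = 19, A[0][2] + B[2][1] = 1 + -4 = -3) = -3 (attained at k = 2)
  C[0][2] = min over k of (A[0][0] + B[0][2] = 4 + -1 = 3, A[0][1] + B[1][2] = 9 + -4 = 5, A[0][2] + B[2][2] = 1 + 7 = 8) = 3 (attained at k = 0)
  C[1][0] = min over k of (A[1][0] + B[0][0] = 3 + 5 = 8, A[1][1] + B[1][0] = 1 + -3 = -2, A[1][2] + B[2][0] = 8 + 6 = 14) = -2 (attained at k = 1)
  C[1][1] = min over k of (A[1][0] + B[0][1] = 3 + -3 = 0, A[1][1] + B[1][1] = 1 + 10 = 11, A[1][2] + B[2][1] = 8 + -4 = 4) = 0 (attained at k = 0)
  C[1][2] = min over k of (A[1][0] + B[0][2] = 3 + -1 = 2, A[1][1] + B[1][2] = 1 + -4 = -3, A[1][2] + B[2][2] = 8 + 7 = 15) = -3 (attained at k = 1)
  C[2][0] = min over k of (A[2][0] + B[0][0] = 9 + 5 = 14, A[2][1] + B[1][0] = 8 + -3 = 5, A[2][2] + B[2][0] = -3 + 6 = 3) = 3 (attained at k = 2)
  C[2][1] = min over k of (A[2][0] + B[0][1] = 9 + -3 = 6, A[2][1] + B[1][1] = 8 + 10 = 18, A[2][2] + B[2][1] = -3 + -4 = -7) = -7 (attained at k = 2)
  C[2][2] = min over k of (A[2][0] + B[0][2] = 9 + -1 = 8, A[2][1] + B[1][2] = 8 + -4 = 4, A[2][2] + B[2][2] = -3 + 7 = 4) = 4 (attained at k = 1)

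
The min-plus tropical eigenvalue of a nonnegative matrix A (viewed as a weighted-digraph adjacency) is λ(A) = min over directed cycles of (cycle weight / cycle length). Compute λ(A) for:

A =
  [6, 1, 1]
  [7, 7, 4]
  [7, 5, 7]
λ(A) = 4

Enumerate directed cycles and compute their means (weight / length). Sample:
  cycle 0 → 0: weight = 6, length = 1, mean = 6/1 ≈ 6.000
  cycle 1 → 1: weight = 7, length = 1, mean = 7/1 ≈ 7.000
  cycle 2 → 2: weight = 7, length = 1, mean = 7/1 ≈ 7.000
  cycle 0 → 1 → 0: weight = 8, length = 2, mean = 8/2 ≈ 4.000
  cycle 0 → 2 → 0: weight = 8, length = 2, mean = 8/2 ≈ 4.000
  cycle 1 → 0 → 1: weight = 8, length = 2, mean = 8/2 ≈ 4.000
Minimum mean = 4.000, attained e.g. along the cycle 0 → 1 → 0 with weight 8 and length 2. So λ(A) = 8/2 = 4.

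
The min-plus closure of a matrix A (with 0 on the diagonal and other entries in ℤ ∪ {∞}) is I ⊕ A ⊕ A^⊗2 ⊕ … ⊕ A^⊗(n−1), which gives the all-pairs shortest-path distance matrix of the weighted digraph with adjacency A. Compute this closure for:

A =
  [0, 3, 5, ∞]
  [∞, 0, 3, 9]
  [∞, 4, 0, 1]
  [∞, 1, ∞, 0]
Closure =
  [0, 3, 5, 6]
  [∞, 0, 3, 4]
  [∞, 2, 0, 1]
  [∞, 1, 4, 0]

This is the Floyd-Warshall all-pairs shortest-path computation. For each intermediate vertex k = 0, 1, …, 3, update dist[i][j] ← min(dist[i][j], dist[i][k] + dist[k][j]). The final matrix gives, for each (i, j), the minimum total weight of any directed path from i to j (possibly empty when i = j).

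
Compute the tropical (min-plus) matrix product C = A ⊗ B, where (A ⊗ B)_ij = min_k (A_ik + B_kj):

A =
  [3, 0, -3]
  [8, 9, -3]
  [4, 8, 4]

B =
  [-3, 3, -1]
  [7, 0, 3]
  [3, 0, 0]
A ⊗ B =
  [0, -3, -3]
  [0, -3, -3]
  [1, 4, 3]

Apply the min-plus product entry-by-entry:
  C[0][0] = min over k of (A[0][0] + B[0][0] = 3 + -3 = 0, A[0][1] + B[1][0] = 0 + 7 = 7, A[0][2] + B[2][0] = -3 + 3 = 0) = 0 (attained at k = 0)
  C[0][1] = min over k of (A[0][0] + B[0][1] = 3 + 3 = 6, A[0][1] + B[1][1] = 0 + 0 = 0, A[0][2] + B[2][1] = -3 + 0 = -3) = -3 (attained at k = 2)
  C[0][2] = min over k of (A[0][0] + B[0][2] = 3 + -1 = 2, A[0][1] + B[1][2] = 0 + 3 = 3, A[0][2] + B[2][2] = -3 + 0 = -3) = -3 (attained at k = 2)
  C[1][0] = min over k of (A[1][0] + B[0][0] = 8 + -3 = 5, A[1][1] + B[1][0] = 9 + 7 = 16, A[1][2] + B[2][0] = -3 + 3 = 0) = 0 (attained at k = 2)
  C[1][1] = min over k of (A[1][0] + B[0][1] = 8 + 3 = 11, A[1][1] + B[1][1] = 9 + 0 = 9, A[1][2] + B[2][1] = -3 + 0 = -3) = -3 (attained at k = 2)
  C[1][2] = min over k of (A[1][0] + B[0][2] = 8 + -1 = 7, A[1][1] + B[1][2] = 9 + 3 = 12, A[1][2] + B[2][2] = -3 + 0 = -3) = -3 (attained at k = 2)
  C[2][0] = min over k of (A[2][0] + B[0][0] = 4 + -3 = 1, A[2][1] + B[1][0] = 8 + 7 = 15, A[2][2] + B[2][0] = 4 + 3 = 7) = 1 (attained at k = 0)
  C[2][1] = min over k of (A[2][0] + B[0][1] = 4 + 3 = 7, A[2][1] + B[1][1] = 8 + 0 = 8, A[2][2] + B[2][1] = 4 + 0 = 4) = 4 (attained at k = 2)
  C[2][2] = min over k of (A[2][0] + B[0][2] = 4 + -1 = 3, A[2][1] + B[1][2] = 8 + 3 = 11, A[2][2] + B[2][2] = 4 + 0 = 4) = 3 (attained at k = 0)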